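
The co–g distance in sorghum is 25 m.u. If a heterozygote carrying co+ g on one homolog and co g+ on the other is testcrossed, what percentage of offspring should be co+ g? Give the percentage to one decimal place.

A map distance of 25 m.u. corresponds to a recombination frequency of 0.250.
The F1 is co+ g / co g+, so co+ g is a parental gamete class with expected frequency (1 − r)/2 = 0.750/2 = 0.3750.
That is 0.3750 = 37.5% of the progeny.

37.5%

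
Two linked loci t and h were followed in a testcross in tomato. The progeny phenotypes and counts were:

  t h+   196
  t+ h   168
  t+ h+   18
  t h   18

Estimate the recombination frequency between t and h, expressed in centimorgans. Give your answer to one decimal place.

9.0 centimorgans

The two most frequent classes, t+ h (168) and t h+ (196), are the parental types, so the F1 was t+ h / t h+.
The recombinant classes are t+ h+ and t h: 18 + 18 = 36.
Recombination frequency = 36/400 = 0.0900 ≈ 9.0%, i.e. 9.0 centimorgans.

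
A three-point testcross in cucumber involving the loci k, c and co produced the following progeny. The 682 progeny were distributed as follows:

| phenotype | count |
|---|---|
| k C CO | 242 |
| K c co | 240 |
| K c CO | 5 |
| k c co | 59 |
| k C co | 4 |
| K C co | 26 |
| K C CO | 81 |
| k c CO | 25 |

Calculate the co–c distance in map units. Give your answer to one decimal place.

8.8 map units

The two most frequent reciprocal classes, K c co and k C CO, are the parental types, so the F1 was K c co / k C CO.
The two rarest classes, K c CO and k C co, are the double crossovers. Comparing them with the parentals, only the co allele has switched, so co is the middle locus and the order is k – co – c.
Crossovers in the co–c interval produce the single-crossover classes K C co and k c CO (26 + 25 = 51) plus the double crossovers (9).
RF(co–c) = (51 + 9) / 682 = 60/682 = 0.0880 → 8.8 map units.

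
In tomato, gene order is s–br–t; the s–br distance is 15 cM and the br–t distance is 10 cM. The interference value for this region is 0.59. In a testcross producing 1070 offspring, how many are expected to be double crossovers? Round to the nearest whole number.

7

Map distances give recombination frequencies of 0.150 and 0.100 for the two intervals.
With interference 0.59 (so coincidence = 0.41), expected double-crossover frequency = 0.150 × 0.100 × 0.41 = 0.00615.
Expected number = 0.00615 × 1070 = 6.58 ≈ 7.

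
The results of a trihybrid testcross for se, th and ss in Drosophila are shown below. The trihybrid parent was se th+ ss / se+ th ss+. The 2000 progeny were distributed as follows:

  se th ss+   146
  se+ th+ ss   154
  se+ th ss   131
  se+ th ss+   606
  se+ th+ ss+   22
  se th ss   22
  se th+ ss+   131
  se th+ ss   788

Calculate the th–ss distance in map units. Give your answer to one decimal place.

The two rarest classes, se th ss and se+ th+ ss+, are the double crossovers. Comparing them with the parentals, only the th allele has switched, so th is the middle locus and the order is se – th – ss.
Crossovers in the th–ss interval produce the single-crossover classes se th+ ss+ and se+ th ss (131 + 131 = 262) plus the double crossovers (44).
RF(th–ss) = (262 + 44) / 2000 = 306/2000 = 0.1530 → 15.3 map units.

15.3 map units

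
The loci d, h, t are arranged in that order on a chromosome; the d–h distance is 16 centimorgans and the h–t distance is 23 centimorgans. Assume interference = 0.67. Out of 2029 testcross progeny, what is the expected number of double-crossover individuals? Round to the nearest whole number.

Map distances give recombination frequencies of 0.160 and 0.230 for the two intervals.
With interference 0.67 (so coincidence = 0.33), expected double-crossover frequency = 0.160 × 0.230 × 0.33 = 0.01214.
Expected number = 0.01214 × 2029 = 24.64 ≈ 25.

25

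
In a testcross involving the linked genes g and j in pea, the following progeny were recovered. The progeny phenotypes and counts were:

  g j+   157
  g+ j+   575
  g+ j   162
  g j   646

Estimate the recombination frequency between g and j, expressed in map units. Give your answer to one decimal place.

The two most frequent classes, g+ j+ (575) and g j (646), are the parental types, so the F1 was g+ j+ / g j.
The recombinant classes are g+ j and g j+: 162 + 157 = 319.
Recombination frequency = 319/1540 = 0.2071 ≈ 20.7%, i.e. 20.7 map units.

20.7 map units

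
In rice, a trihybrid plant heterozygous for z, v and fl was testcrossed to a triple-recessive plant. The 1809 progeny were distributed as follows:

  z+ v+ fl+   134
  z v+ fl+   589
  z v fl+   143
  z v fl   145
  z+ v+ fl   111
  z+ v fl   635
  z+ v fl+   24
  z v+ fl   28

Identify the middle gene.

fl

The two most frequent reciprocal classes, z+ v fl and z v+ fl+, are the parental types, so the F1 was z+ v fl / z v+ fl+.
The two rarest classes, z+ v fl+ and z v+ fl, are the double crossovers. Comparing them with the parentals, only the fl allele has switched, so fl is the middle locus and the order is z – fl – v.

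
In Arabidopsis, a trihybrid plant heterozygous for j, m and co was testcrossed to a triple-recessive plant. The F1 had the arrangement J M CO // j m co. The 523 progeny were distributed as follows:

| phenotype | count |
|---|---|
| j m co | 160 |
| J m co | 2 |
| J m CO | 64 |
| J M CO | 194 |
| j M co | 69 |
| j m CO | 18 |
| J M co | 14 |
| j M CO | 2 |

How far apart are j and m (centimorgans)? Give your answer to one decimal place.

26.2 centimorgans

The two rarest classes, j M CO and J m co, are the double crossovers. Comparing them with the parentals, only the j allele has switched, so j is the middle locus and the order is m – j – co.
Crossovers in the m–j interval produce the single-crossover classes J m CO and j M co (64 + 69 = 133) plus the double crossovers (4).
RF(m–j) = (133 + 4) / 523 = 137/523 = 0.2620 → 26.2 centimorgans.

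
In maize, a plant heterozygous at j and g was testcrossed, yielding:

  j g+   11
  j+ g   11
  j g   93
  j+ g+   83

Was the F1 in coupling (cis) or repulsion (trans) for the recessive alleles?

cis

The two most frequent classes are j+ g+ (83) and j g (93); these are the parental (non-recombinant) types.
So the F1 carried j+ g+ on one chromosome and j g on the other — the recessive alleles are on the same chromosome (cis / coupling).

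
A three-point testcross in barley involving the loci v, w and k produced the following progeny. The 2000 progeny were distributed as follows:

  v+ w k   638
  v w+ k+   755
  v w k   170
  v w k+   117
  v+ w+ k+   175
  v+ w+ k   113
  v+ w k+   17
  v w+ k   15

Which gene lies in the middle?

k

The two most frequent reciprocal classes, v+ w k and v w+ k+, are the parental types, so the F1 was v+ w k / v w+ k+.
The two rarest classes, v+ w k+ and v w+ k, are the double crossovers. Comparing them with the parentals, only the k allele has switched, so k is the middle locus and the order is v – k – w.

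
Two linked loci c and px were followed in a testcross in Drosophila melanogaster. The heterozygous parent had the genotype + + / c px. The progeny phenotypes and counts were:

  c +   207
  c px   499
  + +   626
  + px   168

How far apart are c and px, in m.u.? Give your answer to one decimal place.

The recombinant classes are + px and c +: 168 + 207 = 375.
Recombination frequency = 375/1500 = 0.2500 ≈ 25.0%, i.e. 25.0 m.u.

25.0 m.u.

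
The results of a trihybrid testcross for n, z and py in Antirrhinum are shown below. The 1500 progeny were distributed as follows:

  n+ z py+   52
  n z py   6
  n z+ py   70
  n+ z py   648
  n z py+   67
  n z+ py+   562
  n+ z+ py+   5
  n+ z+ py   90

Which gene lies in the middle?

The two most frequent reciprocal classes, n+ z py and n z+ py+, are the parental types, so the F1 was n+ z py / n z+ py+.
The two rarest classes, n z py and n+ z+ py+, are the double crossovers. Comparing them with the parentals, only the n allele has switched, so n is the middle locus and the order is py – n – z.

n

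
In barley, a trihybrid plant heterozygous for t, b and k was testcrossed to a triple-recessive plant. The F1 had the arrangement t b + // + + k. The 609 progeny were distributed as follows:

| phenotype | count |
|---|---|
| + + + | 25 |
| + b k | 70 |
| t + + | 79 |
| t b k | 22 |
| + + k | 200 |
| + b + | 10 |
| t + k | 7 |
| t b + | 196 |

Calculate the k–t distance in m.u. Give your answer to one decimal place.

10.5 m.u.

The two rarest classes, + b + and t + k, are the double crossovers. Comparing them with the parentals, only the t allele has switched, so t is the middle locus and the order is k – t – b.
Crossovers in the k–t interval produce the single-crossover classes t b k and + + + (22 + 25 = 47) plus the double crossovers (17).
RF(k–t) = (47 + 17) / 609 = 64/609 = 0.1051 → 10.5 m.u.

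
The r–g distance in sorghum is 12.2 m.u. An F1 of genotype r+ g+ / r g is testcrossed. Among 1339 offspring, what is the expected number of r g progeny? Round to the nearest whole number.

A map distance of 12.2 m.u. corresponds to a recombination frequency of 0.122.
The F1 is r+ g+ / r g, so r g is a parental gamete class with expected frequency (1 − r)/2 = 0.878/2 = 0.4390.
Expected number = 0.4390 × 1339 = 587.82 ≈ 588.

588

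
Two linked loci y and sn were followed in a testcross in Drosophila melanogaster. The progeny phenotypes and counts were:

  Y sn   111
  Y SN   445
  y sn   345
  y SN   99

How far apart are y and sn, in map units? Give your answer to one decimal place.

21.0 map units

The two most frequent classes, Y SN (445) and y sn (345), are the parental types, so the F1 was Y SN / y sn.
The recombinant classes are Y sn and y SN: 111 + 99 = 210.
Recombination frequency = 210/1000 = 0.2100 ≈ 21.0%, i.e. 21.0 map units.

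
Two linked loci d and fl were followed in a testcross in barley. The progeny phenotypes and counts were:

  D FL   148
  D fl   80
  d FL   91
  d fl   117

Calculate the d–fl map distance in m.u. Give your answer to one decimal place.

39.2 m.u.

The two most frequent classes, D FL (148) and d fl (117), are the parental types, so the F1 was D FL / d fl.
The recombinant classes are D fl and d FL: 80 + 91 = 171.
Recombination frequency = 171/436 = 0.3922 ≈ 39.2%, i.e. 39.2 m.u.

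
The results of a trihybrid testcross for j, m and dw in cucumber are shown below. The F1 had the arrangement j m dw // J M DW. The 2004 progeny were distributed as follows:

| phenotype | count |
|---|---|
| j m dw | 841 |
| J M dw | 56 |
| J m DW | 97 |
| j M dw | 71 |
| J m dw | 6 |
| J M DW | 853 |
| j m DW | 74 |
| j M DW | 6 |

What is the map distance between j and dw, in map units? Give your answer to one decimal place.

The two rarest classes, J m dw and j M DW, are the double crossovers. Comparing them with the parentals, only the j allele has switched, so j is the middle locus and the order is dw – j – m.
Crossovers in the dw–j interval produce the single-crossover classes j m DW and J M dw (74 + 56 = 130) plus the double crossovers (12).
RF(dw–j) = (130 + 12) / 2004 = 142/2004 = 0.0709 → 7.1 map units.

7.1 map units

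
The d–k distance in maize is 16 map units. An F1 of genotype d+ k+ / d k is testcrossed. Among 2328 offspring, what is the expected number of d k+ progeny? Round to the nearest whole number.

186

A map distance of 16 map units corresponds to a recombination frequency of 0.160.
The F1 is d+ k+ / d k, so d k+ is a recombinant gamete class with expected frequency r/2 = 0.160/2 = 0.0800.
Expected number = 0.0800 × 2328 = 186.24 ≈ 186.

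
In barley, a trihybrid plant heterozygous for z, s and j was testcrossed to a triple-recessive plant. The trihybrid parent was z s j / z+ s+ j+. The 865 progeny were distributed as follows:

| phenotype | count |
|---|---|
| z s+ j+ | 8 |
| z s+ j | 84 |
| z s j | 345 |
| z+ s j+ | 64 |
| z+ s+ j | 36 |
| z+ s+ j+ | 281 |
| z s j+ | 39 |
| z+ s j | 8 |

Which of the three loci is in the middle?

z

The two rarest classes, z+ s j and z s+ j+, are the double crossovers. Comparing them with the parentals, only the z allele has switched, so z is the middle locus and the order is s – z – j.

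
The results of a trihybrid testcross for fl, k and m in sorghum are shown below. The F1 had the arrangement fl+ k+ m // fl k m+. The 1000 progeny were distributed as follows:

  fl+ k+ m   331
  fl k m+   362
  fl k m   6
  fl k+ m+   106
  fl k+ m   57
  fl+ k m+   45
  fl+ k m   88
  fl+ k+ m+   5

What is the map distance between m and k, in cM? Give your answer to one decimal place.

20.5 cM

The two rarest classes, fl+ k+ m+ and fl k m, are the double crossovers. Comparing them with the parentals, only the m allele has switched, so m is the middle locus and the order is k – m – fl.
Crossovers in the k–m interval produce the single-crossover classes fl+ k m and fl k+ m+ (88 + 106 = 194) plus the double crossovers (11).
RF(k–m) = (194 + 11) / 1000 = 205/1000 = 0.2050 → 20.5 cM.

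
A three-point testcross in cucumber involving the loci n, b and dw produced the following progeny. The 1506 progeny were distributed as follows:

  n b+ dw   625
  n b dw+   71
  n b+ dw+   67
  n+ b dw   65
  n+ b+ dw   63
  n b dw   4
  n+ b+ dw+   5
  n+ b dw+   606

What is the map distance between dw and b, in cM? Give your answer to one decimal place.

9.4 cM

The two most frequent reciprocal classes, n b+ dw and n+ b dw+, are the parental types, so the F1 was n b+ dw / n+ b dw+.
The two rarest classes, n b dw and n+ b+ dw+, are the double crossovers. Comparing them with the parentals, only the b allele has switched, so b is the middle locus and the order is n – b – dw.
Crossovers in the b–dw interval produce the single-crossover classes n b+ dw+ and n+ b dw (67 + 65 = 132) plus the double crossovers (9).
RF(b–dw) = (132 + 9) / 1506 = 141/1506 = 0.0936 → 9.4 cM.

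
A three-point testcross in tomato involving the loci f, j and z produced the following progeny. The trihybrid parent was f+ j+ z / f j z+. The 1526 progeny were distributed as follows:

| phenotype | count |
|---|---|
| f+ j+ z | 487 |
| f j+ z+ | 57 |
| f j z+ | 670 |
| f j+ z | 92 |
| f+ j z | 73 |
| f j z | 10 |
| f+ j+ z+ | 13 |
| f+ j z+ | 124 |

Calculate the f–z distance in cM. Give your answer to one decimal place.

15.7 cM

The two rarest classes, f+ j+ z+ and f j z, are the double crossovers. Comparing them with the parentals, only the z allele has switched, so z is the middle locus and the order is f – z – j.
Crossovers in the f–z interval produce the single-crossover classes f j+ z and f+ j z+ (92 + 124 = 216) plus the double crossovers (23).
RF(f–z) = (216 + 23) / 1526 = 239/1526 = 0.1566 → 15.7 cM.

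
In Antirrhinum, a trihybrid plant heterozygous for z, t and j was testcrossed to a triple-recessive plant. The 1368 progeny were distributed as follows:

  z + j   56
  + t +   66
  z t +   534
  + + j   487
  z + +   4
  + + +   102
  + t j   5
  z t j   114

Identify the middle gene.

t

The two most frequent reciprocal classes, z t + and + + j, are the parental types, so the F1 was z t + / + + j.
The two rarest classes, z + + and + t j, are the double crossovers. Comparing them with the parentals, only the t allele has switched, so t is the middle locus and the order is z – t – j.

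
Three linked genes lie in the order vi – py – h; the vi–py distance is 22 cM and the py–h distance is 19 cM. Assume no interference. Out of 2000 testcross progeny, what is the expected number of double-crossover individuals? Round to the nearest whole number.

Map distances give recombination frequencies of 0.220 and 0.190 for the two intervals.
With no interference, expected double-crossover frequency = 0.220 × 0.190 = 0.04180.
Expected number = 0.04180 × 2000 = 83.60 ≈ 84.

84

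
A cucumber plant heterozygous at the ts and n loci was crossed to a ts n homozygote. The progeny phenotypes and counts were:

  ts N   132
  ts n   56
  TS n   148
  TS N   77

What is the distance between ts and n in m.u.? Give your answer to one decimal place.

32.2 m.u.

The two most frequent classes, TS n (148) and ts N (132), are the parental types, so the F1 was TS n / ts N.
The recombinant classes are TS N and ts n: 77 + 56 = 133.
Recombination frequency = 133/413 = 0.3220 ≈ 32.2%, i.e. 32.2 m.u.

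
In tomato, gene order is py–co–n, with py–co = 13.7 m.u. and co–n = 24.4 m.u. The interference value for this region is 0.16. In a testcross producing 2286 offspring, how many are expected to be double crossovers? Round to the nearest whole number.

64

Map distances give recombination frequencies of 0.137 and 0.244 for the two intervals.
With interference 0.16 (so coincidence = 0.84), expected double-crossover frequency = 0.137 × 0.244 × 0.84 = 0.02808.
Expected number = 0.02808 × 2286 = 64.19 ≈ 64.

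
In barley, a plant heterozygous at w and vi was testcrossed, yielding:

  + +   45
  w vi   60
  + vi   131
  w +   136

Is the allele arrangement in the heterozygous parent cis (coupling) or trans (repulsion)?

The two most frequent classes are + vi (131) and w + (136); these are the parental (non-recombinant) types.
So the F1 carried + vi on one chromosome and w + on the other — the recessive alleles are on opposite chromosomes (trans / repulsion).

trans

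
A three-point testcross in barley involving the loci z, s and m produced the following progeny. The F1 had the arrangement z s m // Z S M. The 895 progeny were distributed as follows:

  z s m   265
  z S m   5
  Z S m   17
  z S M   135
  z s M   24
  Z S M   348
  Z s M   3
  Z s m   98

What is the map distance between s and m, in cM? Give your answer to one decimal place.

The two rarest classes, z S m and Z s M, are the double crossovers. Comparing them with the parentals, only the s allele has switched, so s is the middle locus and the order is m – s – z.
Crossovers in the m–s interval produce the single-crossover classes z s M and Z S m (24 + 17 = 41) plus the double crossovers (8).
RF(m–s) = (41 + 8) / 895 = 49/895 = 0.0547 → 5.5 cM.

5.5 cM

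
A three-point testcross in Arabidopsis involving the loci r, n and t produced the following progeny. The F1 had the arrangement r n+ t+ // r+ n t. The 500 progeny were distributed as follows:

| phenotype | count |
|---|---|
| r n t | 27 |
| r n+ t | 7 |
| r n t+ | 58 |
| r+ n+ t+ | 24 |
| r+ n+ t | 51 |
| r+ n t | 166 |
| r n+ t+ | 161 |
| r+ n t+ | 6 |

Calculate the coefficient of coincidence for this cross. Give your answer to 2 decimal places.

The two rarest classes, r n+ t and r+ n t+, are the double crossovers. Comparing them with the parentals, only the t allele has switched, so t is the middle locus and the order is n – t – r.
n–t: (109 + 13)/500 = 0.2440; t–r: (51 + 13)/500 = 0.1280.
Expected DCO frequency = 0.2440 × 0.1280 ≈ 0.03123; observed = 13/500 ≈ 0.02600.
Coefficient of coincidence = 0.02600/0.03123 ≈ 0.83.

0.83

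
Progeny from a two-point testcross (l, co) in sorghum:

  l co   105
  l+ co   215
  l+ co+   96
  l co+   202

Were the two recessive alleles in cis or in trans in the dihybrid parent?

trans

The two most frequent classes are l+ co (215) and l co+ (202); these are the parental (non-recombinant) types.
So the F1 carried l+ co on one chromosome and l co+ on the other — the recessive alleles are on opposite chromosomes (trans / repulsion).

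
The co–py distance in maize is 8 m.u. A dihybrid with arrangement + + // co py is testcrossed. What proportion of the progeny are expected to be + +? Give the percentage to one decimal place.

46.0%

A map distance of 8 m.u. corresponds to a recombination frequency of 0.080.
The F1 is + + / co py, so + + is a parental gamete class with expected frequency (1 − r)/2 = 0.920/2 = 0.4600.
That is 0.4600 = 46.0% of the progeny.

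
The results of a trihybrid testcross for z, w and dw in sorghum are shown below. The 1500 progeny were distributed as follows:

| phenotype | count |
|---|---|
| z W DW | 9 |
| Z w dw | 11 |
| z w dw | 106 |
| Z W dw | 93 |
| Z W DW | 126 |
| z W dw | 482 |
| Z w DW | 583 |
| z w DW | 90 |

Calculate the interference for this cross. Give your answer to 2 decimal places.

The two most frequent reciprocal classes, Z w DW and z W dw, are the parental types, so the F1 was Z w DW / z W dw.
The two rarest classes, Z w dw and z W DW, are the double crossovers. Comparing them with the parentals, only the dw allele has switched, so dw is the middle locus and the order is z – dw – w.
z–dw: (183 + 20)/1500 = 0.1353; dw–w: (232 + 20)/1500 = 0.1680.
Expected DCO frequency = 0.1353 × 0.1680 ≈ 0.02273; observed = 20/1500 ≈ 0.01333.
Coefficient of coincidence = 0.01333/0.02273 ≈ 0.59; interference = 1 − 0.59 = 0.41.

0.41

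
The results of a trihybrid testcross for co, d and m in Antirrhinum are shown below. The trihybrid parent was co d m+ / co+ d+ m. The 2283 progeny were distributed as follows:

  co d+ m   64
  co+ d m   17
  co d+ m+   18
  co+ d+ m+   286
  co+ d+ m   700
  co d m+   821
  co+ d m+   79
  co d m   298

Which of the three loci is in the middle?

d

The two rarest classes, co d+ m+ and co+ d m, are the double crossovers. Comparing them with the parentals, only the d allele has switched, so d is the middle locus and the order is m – d – co.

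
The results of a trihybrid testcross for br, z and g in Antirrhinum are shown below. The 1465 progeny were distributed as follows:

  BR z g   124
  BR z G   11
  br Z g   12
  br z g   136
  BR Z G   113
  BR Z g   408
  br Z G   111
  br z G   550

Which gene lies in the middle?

br

The two most frequent reciprocal classes, br z G and BR Z g, are the parental types, so the F1 was br z G / BR Z g.
The two rarest classes, BR z G and br Z g, are the double crossovers. Comparing them with the parentals, only the br allele has switched, so br is the middle locus and the order is g – br – z.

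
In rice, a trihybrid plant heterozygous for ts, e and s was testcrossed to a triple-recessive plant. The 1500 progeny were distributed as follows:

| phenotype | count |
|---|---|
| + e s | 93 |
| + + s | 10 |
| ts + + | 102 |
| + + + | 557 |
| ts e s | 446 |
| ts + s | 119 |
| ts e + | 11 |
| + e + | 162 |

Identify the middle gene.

s

The two most frequent reciprocal classes, ts e s and + + +, are the parental types, so the F1 was ts e s / + + +.
The two rarest classes, ts e + and + + s, are the double crossovers. Comparing them with the parentals, only the s allele has switched, so s is the middle locus and the order is e – s – ts.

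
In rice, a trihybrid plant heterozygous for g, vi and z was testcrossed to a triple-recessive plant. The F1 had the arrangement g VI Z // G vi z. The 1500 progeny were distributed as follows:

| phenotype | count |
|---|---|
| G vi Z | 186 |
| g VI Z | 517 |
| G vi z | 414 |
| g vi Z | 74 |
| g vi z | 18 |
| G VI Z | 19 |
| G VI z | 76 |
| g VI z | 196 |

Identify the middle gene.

g

The two rarest classes, G VI Z and g vi z, are the double crossovers. Comparing them with the parentals, only the g allele has switched, so g is the middle locus and the order is vi – g – z.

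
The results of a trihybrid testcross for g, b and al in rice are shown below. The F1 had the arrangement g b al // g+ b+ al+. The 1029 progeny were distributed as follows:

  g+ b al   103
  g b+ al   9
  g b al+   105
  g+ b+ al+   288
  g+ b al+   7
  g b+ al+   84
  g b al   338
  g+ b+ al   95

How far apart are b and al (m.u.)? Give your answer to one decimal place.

The two rarest classes, g b+ al and g+ b al+, are the double crossovers. Comparing them with the parentals, only the b allele has switched, so b is the middle locus and the order is al – b – g.
Crossovers in the al–b interval produce the single-crossover classes g b al+ and g+ b+ al (105 + 95 = 200) plus the double crossovers (16).
RF(al–b) = (200 + 16) / 1029 = 216/1029 = 0.2099 → 21.0 m.u.

21.0 m.u.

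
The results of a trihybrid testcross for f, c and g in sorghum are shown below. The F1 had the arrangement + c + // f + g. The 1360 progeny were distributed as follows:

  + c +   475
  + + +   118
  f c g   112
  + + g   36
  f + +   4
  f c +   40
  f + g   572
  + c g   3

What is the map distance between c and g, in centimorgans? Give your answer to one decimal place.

17.4 centimorgans

The two rarest classes, + c g and f + +, are the double crossovers. Comparing them with the parentals, only the g allele has switched, so g is the middle locus and the order is f – g – c.
Crossovers in the g–c interval produce the single-crossover classes + + + and f c g (118 + 112 = 230) plus the double crossovers (7).
RF(g–c) = (230 + 7) / 1360 = 237/1360 = 0.1743 → 17.4 centimorgans.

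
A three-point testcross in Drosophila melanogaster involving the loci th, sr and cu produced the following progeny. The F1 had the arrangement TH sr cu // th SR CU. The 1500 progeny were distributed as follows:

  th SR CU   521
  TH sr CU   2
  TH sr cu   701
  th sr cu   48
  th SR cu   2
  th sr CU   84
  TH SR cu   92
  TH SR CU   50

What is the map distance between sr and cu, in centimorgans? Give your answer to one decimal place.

The two rarest classes, TH sr CU and th SR cu, are the double crossovers. Comparing them with the parentals, only the cu allele has switched, so cu is the middle locus and the order is th – cu – sr.
Crossovers in the cu–sr interval produce the single-crossover classes TH SR cu and th sr CU (92 + 84 = 176) plus the double crossovers (4).
RF(cu–sr) = (176 + 4) / 1500 = 180/1500 = 0.1200 → 12.0 centimorgans.

12.0 centimorgans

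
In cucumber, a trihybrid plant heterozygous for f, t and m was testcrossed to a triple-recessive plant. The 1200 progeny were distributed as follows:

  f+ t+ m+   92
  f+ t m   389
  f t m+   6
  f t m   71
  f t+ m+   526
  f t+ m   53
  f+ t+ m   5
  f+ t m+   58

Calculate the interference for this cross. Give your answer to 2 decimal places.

The two most frequent reciprocal classes, f t+ m+ and f+ t m, are the parental types, so the F1 was f t+ m+ / f+ t m.
The two rarest classes, f t m+ and f+ t+ m, are the double crossovers. Comparing them with the parentals, only the t allele has switched, so t is the middle locus and the order is f – t – m.
f–t: (163 + 11)/1200 = 0.1450; t–m: (111 + 11)/1200 = 0.1017.
Expected DCO frequency = 0.1450 × 0.1017 ≈ 0.01475; observed = 11/1200 ≈ 0.00917.
Coefficient of coincidence = 0.00917/0.01475 ≈ 0.62; interference = 1 − 0.62 = 0.38.

0.38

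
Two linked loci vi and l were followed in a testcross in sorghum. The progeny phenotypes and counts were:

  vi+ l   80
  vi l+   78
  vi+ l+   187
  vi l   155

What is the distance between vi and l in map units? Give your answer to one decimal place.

31.6 map units

The two most frequent classes, vi+ l+ (187) and vi l (155), are the parental types, so the F1 was vi+ l+ / vi l.
The recombinant classes are vi+ l and vi l+: 80 + 78 = 158.
Recombination frequency = 158/500 = 0.3160 ≈ 31.6%, i.e. 31.6 map units.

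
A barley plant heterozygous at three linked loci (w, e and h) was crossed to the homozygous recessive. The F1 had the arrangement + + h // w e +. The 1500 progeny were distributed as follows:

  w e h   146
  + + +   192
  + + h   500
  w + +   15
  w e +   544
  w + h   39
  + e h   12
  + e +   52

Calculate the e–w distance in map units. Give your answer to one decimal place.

7.9 map units

The two rarest classes, + e h and w + +, are the double crossovers. Comparing them with the parentals, only the e allele has switched, so e is the middle locus and the order is h – e – w.
Crossovers in the e–w interval produce the single-crossover classes w + h and + e + (39 + 52 = 91) plus the double crossovers (27).
RF(e–w) = (91 + 27) / 1500 = 118/1500 = 0.0787 → 7.9 map units.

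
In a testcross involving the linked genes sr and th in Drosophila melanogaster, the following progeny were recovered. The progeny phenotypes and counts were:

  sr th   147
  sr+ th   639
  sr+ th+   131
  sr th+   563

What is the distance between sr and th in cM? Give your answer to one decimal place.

18.8 cM

The two most frequent classes, sr+ th (639) and sr th+ (563), are the parental types, so the F1 was sr+ th / sr th+.
The recombinant classes are sr+ th+ and sr th: 131 + 147 = 278.
Recombination frequency = 278/1480 = 0.1878 ≈ 18.8%, i.e. 18.8 cM.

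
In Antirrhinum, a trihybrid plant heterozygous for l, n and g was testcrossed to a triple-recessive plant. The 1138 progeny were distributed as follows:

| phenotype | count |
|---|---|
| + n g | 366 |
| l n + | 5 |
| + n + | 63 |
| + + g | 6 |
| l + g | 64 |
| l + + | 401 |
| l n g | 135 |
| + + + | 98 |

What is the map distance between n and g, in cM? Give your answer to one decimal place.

The two most frequent reciprocal classes, + n g and l + +, are the parental types, so the F1 was + n g / l + +.
The two rarest classes, + + g and l n +, are the double crossovers. Comparing them with the parentals, only the n allele has switched, so n is the middle locus and the order is l – n – g.
Crossovers in the n–g interval produce the single-crossover classes + n + and l + g (63 + 64 = 127) plus the double crossovers (11).
RF(n–g) = (127 + 11) / 1138 = 138/1138 = 0.1213 → 12.1 cM.

12.1 cM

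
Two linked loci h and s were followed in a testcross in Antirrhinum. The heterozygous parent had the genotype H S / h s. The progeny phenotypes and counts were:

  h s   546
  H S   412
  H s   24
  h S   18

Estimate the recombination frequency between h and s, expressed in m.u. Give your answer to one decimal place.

4.2 m.u.

The recombinant classes are H s and h S: 24 + 18 = 42.
Recombination frequency = 42/1000 = 0.0420 ≈ 4.2%, i.e. 4.2 m.u.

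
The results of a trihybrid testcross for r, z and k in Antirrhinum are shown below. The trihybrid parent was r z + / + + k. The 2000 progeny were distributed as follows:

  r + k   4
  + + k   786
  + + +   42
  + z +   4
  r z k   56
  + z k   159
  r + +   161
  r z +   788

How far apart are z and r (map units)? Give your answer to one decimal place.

16.4 map units

The two rarest classes, + z + and r + k, are the double crossovers. Comparing them with the parentals, only the r allele has switched, so r is the middle locus and the order is z – r – k.
Crossovers in the z–r interval produce the single-crossover classes r + + and + z k (161 + 159 = 320) plus the double crossovers (8).
RF(z–r) = (320 + 8) / 2000 = 328/2000 = 0.1640 → 16.4 map units.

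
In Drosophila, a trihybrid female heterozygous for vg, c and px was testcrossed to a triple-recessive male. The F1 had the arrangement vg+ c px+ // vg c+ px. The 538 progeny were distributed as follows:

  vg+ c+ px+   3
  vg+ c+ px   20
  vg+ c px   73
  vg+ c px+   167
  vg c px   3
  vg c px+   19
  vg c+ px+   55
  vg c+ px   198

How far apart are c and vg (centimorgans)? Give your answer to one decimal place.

8.4 centimorgans

The two rarest classes, vg+ c+ px+ and vg c px, are the double crossovers. Comparing them with the parentals, only the c allele has switched, so c is the middle locus and the order is px – c – vg.
Crossovers in the c–vg interval produce the single-crossover classes vg c px+ and vg+ c+ px (19 + 20 = 39) plus the double crossovers (6).
RF(c–vg) = (39 + 6) / 538 = 45/538 = 0.0836 → 8.4 centimorgans.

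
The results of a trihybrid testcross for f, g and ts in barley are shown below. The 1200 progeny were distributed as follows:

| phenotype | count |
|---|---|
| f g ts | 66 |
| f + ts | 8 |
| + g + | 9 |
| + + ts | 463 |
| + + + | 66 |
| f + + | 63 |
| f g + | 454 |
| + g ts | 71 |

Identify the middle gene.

The two most frequent reciprocal classes, f g + and + + ts, are the parental types, so the F1 was f g + / + + ts.
The two rarest classes, + g + and f + ts, are the double crossovers. Comparing them with the parentals, only the f allele has switched, so f is the middle locus and the order is g – f – ts.

f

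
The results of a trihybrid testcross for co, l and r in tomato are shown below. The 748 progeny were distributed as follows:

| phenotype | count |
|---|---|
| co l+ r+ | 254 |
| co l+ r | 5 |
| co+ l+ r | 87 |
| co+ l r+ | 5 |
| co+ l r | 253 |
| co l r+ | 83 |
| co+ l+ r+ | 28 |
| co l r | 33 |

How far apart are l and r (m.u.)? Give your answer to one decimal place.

24.1 m.u.

The two most frequent reciprocal classes, co+ l r and co l+ r+, are the parental types, so the F1 was co+ l r / co l+ r+.
The two rarest classes, co+ l r+ and co l+ r, are the double crossovers. Comparing them with the parentals, only the r allele has switched, so r is the middle locus and the order is co – r – l.
Crossovers in the r–l interval produce the single-crossover classes co+ l+ r and co l r+ (87 + 83 = 170) plus the double crossovers (10).
RF(r–l) = (170 + 10) / 748 = 180/748 = 0.2406 → 24.1 m.u.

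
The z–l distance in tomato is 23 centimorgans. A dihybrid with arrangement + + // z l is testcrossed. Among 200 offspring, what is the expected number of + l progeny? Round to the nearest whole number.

23

A map distance of 23 centimorgans corresponds to a recombination frequency of 0.230.
The F1 is + + / z l, so + l is a recombinant gamete class with expected frequency r/2 = 0.230/2 = 0.1150.
Expected number = 0.1150 × 200 = 23.00 ≈ 23.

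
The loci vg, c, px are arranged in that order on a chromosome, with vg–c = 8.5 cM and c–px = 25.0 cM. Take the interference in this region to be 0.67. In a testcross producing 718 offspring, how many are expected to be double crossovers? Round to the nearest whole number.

Map distances give recombination frequencies of 0.085 and 0.250 for the two intervals.
With interference 0.67 (so coincidence = 0.33), expected double-crossover frequency = 0.085 × 0.250 × 0.33 = 0.00701.
Expected number = 0.00701 × 718 = 5.03 ≈ 5.

5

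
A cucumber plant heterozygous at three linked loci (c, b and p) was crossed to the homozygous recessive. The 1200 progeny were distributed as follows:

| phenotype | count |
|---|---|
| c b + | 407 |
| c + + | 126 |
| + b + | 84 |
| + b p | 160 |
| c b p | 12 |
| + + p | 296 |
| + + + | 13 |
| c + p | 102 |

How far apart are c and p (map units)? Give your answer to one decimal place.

The two most frequent reciprocal classes, + + p and c b +, are the parental types, so the F1 was + + p / c b +.
The two rarest classes, + + + and c b p, are the double crossovers. Comparing them with the parentals, only the p allele has switched, so p is the middle locus and the order is c – p – b.
Crossovers in the c–p interval produce the single-crossover classes c + p and + b + (102 + 84 = 186) plus the double crossovers (25).
RF(c–p) = (186 + 25) / 1200 = 211/1200 = 0.1758 → 17.6 map units.

17.6 map units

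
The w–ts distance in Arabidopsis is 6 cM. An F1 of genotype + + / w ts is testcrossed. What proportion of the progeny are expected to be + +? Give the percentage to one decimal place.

A map distance of 6 cM corresponds to a recombination frequency of 0.060.
The F1 is + + / w ts, so + + is a parental gamete class with expected frequency (1 − r)/2 = 0.940/2 = 0.4700.
That is 0.4700 = 47.0% of the progeny.

47.0%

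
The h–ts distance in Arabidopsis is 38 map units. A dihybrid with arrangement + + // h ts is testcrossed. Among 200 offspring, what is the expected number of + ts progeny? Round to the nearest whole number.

A map distance of 38 map units corresponds to a recombination frequency of 0.380.
The F1 is + + / h ts, so + ts is a recombinant gamete class with expected frequency r/2 = 0.380/2 = 0.1900.
Expected number = 0.1900 × 200 = 38.00 ≈ 38.

38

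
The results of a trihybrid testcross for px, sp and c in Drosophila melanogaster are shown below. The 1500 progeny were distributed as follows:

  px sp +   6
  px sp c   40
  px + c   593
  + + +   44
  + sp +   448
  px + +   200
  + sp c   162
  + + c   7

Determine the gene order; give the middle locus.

The two most frequent reciprocal classes, px + c and + sp +, are the parental types, so the F1 was px + c / + sp +.
The two rarest classes, + + c and px sp +, are the double crossovers. Comparing them with the parentals, only the px allele has switched, so px is the middle locus and the order is c – px – sp.

px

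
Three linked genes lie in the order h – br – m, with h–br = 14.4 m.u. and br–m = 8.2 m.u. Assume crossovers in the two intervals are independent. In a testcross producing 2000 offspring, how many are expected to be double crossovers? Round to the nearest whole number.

Map distances give recombination frequencies of 0.144 and 0.082 for the two intervals.
With no interference, expected double-crossover frequency = 0.144 × 0.082 = 0.01181.
Expected number = 0.01181 × 2000 = 23.62 ≈ 24.

24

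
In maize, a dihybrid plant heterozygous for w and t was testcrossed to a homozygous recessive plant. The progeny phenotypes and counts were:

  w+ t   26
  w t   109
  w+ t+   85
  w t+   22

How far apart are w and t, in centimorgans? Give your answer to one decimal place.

19.8 centimorgans

The two most frequent classes, w+ t+ (85) and w t (109), are the parental types, so the F1 was w+ t+ / w t.
The recombinant classes are w+ t and w t+: 26 + 22 = 48.
Recombination frequency = 48/242 = 0.1983 ≈ 19.8%, i.e. 19.8 centimorgans.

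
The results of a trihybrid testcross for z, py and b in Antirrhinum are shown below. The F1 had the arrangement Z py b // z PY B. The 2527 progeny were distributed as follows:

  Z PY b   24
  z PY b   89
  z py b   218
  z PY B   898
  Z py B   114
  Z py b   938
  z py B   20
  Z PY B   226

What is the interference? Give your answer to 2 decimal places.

0.08

The two rarest classes, Z PY b and z py B, are the double crossovers. Comparing them with the parentals, only the py allele has switched, so py is the middle locus and the order is b – py – z.
b–py: (203 + 44)/2527 = 0.0977; py–z: (444 + 44)/2527 = 0.1931.
Expected DCO frequency = 0.0977 × 0.1931 ≈ 0.01887; observed = 44/2527 ≈ 0.01741.
Coefficient of coincidence = 0.01741/0.01887 ≈ 0.92; interference = 1 − 0.92 = 0.08.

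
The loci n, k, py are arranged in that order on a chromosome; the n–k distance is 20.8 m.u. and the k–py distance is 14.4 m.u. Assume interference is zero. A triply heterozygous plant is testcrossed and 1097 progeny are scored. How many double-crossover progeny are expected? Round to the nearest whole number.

33

Map distances give recombination frequencies of 0.208 and 0.144 for the two intervals.
With no interference, expected double-crossover frequency = 0.208 × 0.144 = 0.02995.
Expected number = 0.02995 × 1097 = 32.86 ≈ 33.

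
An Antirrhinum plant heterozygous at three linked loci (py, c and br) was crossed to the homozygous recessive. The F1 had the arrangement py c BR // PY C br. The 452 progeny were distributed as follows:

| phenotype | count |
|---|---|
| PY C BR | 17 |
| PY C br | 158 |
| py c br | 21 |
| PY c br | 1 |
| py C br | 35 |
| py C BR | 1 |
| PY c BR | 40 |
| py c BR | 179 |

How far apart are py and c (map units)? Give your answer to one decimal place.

The two rarest classes, py C BR and PY c br, are the double crossovers. Comparing them with the parentals, only the c allele has switched, so c is the middle locus and the order is py – c – br.
Crossovers in the py–c interval produce the single-crossover classes PY c BR and py C br (40 + 35 = 75) plus the double crossovers (2).
RF(py–c) = (75 + 2) / 452 = 77/452 = 0.1704 → 17.0 map units.

17.0 map units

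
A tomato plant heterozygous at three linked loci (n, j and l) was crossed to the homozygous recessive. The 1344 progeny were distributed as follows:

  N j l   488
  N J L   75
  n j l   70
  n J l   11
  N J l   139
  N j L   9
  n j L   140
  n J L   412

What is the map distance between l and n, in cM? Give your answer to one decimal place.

The two most frequent reciprocal classes, N j l and n J L, are the parental types, so the F1 was N j l / n J L.
The two rarest classes, N j L and n J l, are the double crossovers. Comparing them with the parentals, only the l allele has switched, so l is the middle locus and the order is j – l – n.
Crossovers in the l–n interval produce the single-crossover classes n j l and N J L (70 + 75 = 145) plus the double crossovers (20).
RF(l–n) = (145 + 20) / 1344 = 165/1344 = 0.1228 → 12.3 cM.

12.3 cM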